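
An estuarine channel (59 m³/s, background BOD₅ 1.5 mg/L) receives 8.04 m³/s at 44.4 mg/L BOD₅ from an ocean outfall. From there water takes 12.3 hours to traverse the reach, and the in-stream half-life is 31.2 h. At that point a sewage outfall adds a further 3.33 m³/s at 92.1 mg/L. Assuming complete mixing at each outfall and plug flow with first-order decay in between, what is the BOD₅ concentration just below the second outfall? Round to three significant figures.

Mass balance: C = (59.00·1.500 + 8.040·44.40) / 67.04 = 445.5/67.04 = 6.645 mg/L; combined flow 67.04 m³/s.
Half-life 31.2 h → k = ln 2 / 31.2 = 0.02222 h⁻¹ = 0.5332 d⁻¹.
After decay, C = 6.645 × e^(−kt) = 6.645 × 0.7609 = 5.056 mg/L.
At the second outfall, C = (67.04·5.056 + 3.330·92.10) / (67.04 + 3.330) = 9.175 mg/L.

9.18 mg/L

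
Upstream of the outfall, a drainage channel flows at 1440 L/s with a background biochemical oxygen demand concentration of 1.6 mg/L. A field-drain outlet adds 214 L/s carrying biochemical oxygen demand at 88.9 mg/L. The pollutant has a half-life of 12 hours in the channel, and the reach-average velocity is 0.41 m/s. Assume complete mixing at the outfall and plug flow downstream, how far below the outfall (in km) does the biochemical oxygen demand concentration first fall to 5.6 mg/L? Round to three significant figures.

21.3 km

Conservation of mass: C = (1440·1.600 + 214.0·88.90) / 1654 = 21330/1654 = 12.90 mg/L.
Half-life 12 h → k = ln 2 / 12 = 0.05776 h⁻¹ = 1.386 d⁻¹.
Set 12.90·exp(−k·t) = 5.6 → t = ln(12.90/5.6)/k = 51980 s = 14.44 h.
Distance = v·t = 0.41·51980 = 21310 m = 21.31 km.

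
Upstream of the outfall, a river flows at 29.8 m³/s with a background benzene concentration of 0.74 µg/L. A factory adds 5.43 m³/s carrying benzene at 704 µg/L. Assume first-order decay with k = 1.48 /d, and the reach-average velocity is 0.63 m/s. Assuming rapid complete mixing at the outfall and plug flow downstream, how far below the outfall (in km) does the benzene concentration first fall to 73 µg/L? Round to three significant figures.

Conservation of mass: C = (29.80·0.7400 + 5.430·704.0) / 35.23 = 3845/35.23 = 109.1 µg/L.
Set 109.1·exp(−k·t) = 73 → t = ln(109.1/73)/k = 23470 s = 6.521 h.
Distance = v·t = 0.63·23470 = 14790 m = 14.79 km.

14.8 km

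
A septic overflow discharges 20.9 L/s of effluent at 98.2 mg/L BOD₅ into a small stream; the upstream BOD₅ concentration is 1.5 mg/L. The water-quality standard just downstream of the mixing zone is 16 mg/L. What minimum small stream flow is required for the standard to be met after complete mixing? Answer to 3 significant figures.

118 L/s

Set C_mix = 16: (Q·1.500 + 20.90·98.20) / (Q + 20.90) = 16
→ Q = 20.90·(98.20 − 16)/(16 − 1.500) = 118.5 L/s.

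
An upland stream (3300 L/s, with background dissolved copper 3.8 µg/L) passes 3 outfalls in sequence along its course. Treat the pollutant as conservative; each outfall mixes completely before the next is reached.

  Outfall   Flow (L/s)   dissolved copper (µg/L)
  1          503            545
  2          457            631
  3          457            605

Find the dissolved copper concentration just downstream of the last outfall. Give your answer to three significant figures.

After outfall 1: Q = 3300 + 503.0 = 3803 L/s; C = (3300·3.800 + 503.0·545.0)/3803 = 75.38 µg/L.
After outfall 2: Q = 3803 + 457.0 = 4260 L/s; C = (3803·75.38 + 457.0·631.0)/4260 = 135.0 µg/L.
After outfall 3: Q = 4260 + 457.0 = 4717 L/s; C = (4260·135.0 + 457.0·605.0)/4717 = 180.5 µg/L.

181 µg/L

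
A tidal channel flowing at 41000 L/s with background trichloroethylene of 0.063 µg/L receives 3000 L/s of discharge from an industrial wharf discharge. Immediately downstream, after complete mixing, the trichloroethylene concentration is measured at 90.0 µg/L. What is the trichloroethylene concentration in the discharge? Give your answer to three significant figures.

1320 µg/L

Mass balance: 41000·0.06300 + 3000·Cₑ = 44000·90.00
→ Cₑ = (44000·90.00 − 41000·0.06300) / 3000 = 1319 µg/L.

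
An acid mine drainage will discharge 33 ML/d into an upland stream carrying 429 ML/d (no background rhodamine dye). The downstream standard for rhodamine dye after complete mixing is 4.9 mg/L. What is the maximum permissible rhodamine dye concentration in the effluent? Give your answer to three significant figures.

68.6 mg/L

At the limit, (Qr·Cr + Qe·Cₑ)/(Qr + Qe) = 4.9:
Cₑ = (462.0·4.9 − 429.0·0) / 33.00 = 68.60 mg/L.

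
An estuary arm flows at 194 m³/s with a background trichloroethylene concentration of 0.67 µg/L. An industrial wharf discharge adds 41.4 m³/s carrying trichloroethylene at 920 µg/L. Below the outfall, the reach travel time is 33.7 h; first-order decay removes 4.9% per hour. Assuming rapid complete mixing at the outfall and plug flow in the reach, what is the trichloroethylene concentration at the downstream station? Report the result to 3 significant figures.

Mixed concentration C = ΣQC/ΣQ = (194.0·0.6700 + 41.40·920.0) / 235.4 = 38220/235.4 = 162.4 µg/L.
4.9%/h lost → k = −ln(1 − 0.049) = 0.05024 h⁻¹.
After decay, C = 162.4 × e^(−kt) = 162.4 × 0.1839 = 29.86 µg/L.

29.9 µg/L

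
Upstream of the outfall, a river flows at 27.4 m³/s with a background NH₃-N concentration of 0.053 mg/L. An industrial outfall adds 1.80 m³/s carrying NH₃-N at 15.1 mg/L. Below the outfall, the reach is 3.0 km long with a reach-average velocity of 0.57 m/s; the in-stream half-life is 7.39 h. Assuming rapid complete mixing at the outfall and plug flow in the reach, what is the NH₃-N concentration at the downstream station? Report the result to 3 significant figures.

Mass balance: C = (27.40·0.05300 + 1.800·15.10) / 29.20 = 28.63/29.20 = 0.9806 mg/L.
Travel time t = 3.0·1000 / 0.57 = 5263 s = 1.462 h.
Half-life 7.39 h → k = ln 2 / 7.39 = 0.09380 h⁻¹ = 2.251 d⁻¹.
Applying C = C₀e^(−kt): 0.9806 × 0.8719 = 0.8549 mg/L.

0.855 mg/L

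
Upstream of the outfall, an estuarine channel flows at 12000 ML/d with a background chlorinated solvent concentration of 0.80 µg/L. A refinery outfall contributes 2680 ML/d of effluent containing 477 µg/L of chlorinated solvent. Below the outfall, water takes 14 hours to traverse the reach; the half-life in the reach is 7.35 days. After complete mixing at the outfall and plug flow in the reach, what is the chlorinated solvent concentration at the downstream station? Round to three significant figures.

After mixing, C = (12000·0.8000 + 2680·477.0) / 14680 = 1288000/14680 = 87.74 µg/L.
Half-life 7.35 d → k = ln 2 / 7.35 = 0.09431 d⁻¹.
First-order decay: C = 87.74·exp(−k·t) = 87.74·0.9465 = 83.04 µg/L.

83.0 µg/L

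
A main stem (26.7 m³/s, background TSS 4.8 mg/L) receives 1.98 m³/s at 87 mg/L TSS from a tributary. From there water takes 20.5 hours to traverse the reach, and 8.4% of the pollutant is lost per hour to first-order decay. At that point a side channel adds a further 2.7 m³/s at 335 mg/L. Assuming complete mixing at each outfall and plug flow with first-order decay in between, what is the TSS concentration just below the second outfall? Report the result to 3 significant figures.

Flow-weighted average: C = (26.70·4.800 + 1.980·87.00) / 28.68 = 300.4/28.68 = 10.47 mg/L; combined flow 28.68 m³/s.
8.4%/h lost → k = −ln(1 − 0.084) = 0.08774 h⁻¹.
Decay over the reach: 10.47·exp(−kt) = 10.47·0.1655 = 1.734 mg/L.
Second outfall: C = (28.68·1.734 + 2.700·335.0)/31.38 = 30.41 mg/L.

30.4 mg/L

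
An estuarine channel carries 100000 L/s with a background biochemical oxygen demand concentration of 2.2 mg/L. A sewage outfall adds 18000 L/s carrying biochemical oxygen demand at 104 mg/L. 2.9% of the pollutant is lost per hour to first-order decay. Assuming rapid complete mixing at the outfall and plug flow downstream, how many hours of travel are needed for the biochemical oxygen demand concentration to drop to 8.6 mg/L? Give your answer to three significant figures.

24.6 h

Flow-weighted average: C = (100000·2.200 + 18000·104.0) / 118000 = 2092000/118000 = 17.73 mg/L.
2.9%/h lost → k = −ln(1 − 0.029) = 0.02943 h⁻¹.
17.73·exp(−k·t) = 8.6 → t = ln(17.73/8.6)/k = 88500 s = 24.58 h.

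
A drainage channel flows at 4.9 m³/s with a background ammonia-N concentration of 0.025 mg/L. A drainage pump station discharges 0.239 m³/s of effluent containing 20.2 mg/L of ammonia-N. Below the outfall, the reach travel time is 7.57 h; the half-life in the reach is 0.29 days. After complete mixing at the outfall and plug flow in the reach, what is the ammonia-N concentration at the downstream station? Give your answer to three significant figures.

Mixed concentration C = ΣQC/ΣQ = (4.900·0.02500 + 0.2390·20.20) / 5.139 = 4.950/5.139 = 0.9633 mg/L.
Half-life 0.29 d → k = ln 2 / 0.29 = 2.390 d⁻¹.
Decay over the reach: 0.9633·exp(−kt) = 0.9633·0.4705 = 0.4533 mg/L.

0.453 mg/L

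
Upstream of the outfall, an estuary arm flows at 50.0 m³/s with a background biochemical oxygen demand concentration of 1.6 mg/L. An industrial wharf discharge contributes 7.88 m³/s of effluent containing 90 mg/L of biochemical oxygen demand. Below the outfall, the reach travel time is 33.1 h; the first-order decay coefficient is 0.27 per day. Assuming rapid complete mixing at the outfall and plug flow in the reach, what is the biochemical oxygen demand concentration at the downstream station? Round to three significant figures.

9.40 mg/L

Flow-weighted average: C = (50.00·1.600 + 7.880·90.00) / 57.88 = 789.2/57.88 = 13.64 mg/L.
After decay, C = 13.64 × e^(−kt) = 13.64 × 0.6891 = 9.396 mg/L.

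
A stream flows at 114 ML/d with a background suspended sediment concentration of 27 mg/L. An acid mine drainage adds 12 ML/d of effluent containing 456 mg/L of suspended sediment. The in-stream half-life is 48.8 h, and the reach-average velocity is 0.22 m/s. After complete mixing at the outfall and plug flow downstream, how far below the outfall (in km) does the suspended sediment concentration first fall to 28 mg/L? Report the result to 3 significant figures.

Mass balance: C = (114.0·27.00 + 12.00·456.0) / 126.0 = 8550/126.0 = 67.86 mg/L.
Half-life 48.8 h → k = ln 2 / 48.8 = 0.01420 h⁻¹ = 0.3409 d⁻¹.
Set 67.86·exp(−k·t) = 28 → t = ln(67.86/28)/k = 224400 s = 62.32 h.
Distance = v·t = 0.22·224400 = 49360 m = 49.36 km.

49.4 km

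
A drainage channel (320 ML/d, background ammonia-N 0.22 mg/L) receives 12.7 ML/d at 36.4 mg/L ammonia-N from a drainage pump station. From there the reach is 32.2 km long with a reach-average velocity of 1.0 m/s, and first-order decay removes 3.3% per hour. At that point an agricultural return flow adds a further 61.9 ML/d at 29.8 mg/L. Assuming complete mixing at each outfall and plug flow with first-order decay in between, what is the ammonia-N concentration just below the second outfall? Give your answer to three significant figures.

5.67 mg/L

After mixing, C = (320.0·0.2200 + 12.70·36.40) / 332.7 = 532.7/332.7 = 1.601 mg/L; combined flow 332.7 ML/d.
Travel time t = 32.2·1000 / 1.0 = 32200 s = 8.944 h.
3.3%/h lost → k = −ln(1 − 0.033) = 0.03356 h⁻¹.
Applying C = C₀e^(−kt): 1.601 × 0.7407 = 1.186 mg/L.
Second outfall: C = (332.7·1.186 + 61.90·29.80)/394.6 = 5.675 mg/L.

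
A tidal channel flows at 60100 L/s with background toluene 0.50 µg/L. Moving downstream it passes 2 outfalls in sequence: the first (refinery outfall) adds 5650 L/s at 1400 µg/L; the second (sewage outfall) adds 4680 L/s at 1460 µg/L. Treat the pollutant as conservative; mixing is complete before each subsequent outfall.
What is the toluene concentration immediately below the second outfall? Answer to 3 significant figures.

210 µg/L

After outfall 1: Q = 60100 + 5650 = 65750 L/s; C = (60100·0.5000 + 5650·1400)/65750 = 120.8 µg/L.
After outfall 2: Q = 65750 + 4680 = 70430 L/s; C = (65750·120.8 + 4680·1460)/70430 = 209.8 µg/L.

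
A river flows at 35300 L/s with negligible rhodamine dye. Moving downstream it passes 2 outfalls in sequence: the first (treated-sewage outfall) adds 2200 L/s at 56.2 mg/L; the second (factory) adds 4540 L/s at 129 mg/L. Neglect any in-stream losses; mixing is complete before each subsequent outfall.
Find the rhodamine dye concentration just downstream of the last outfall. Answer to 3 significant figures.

Below outfall 1: Q → 37500 L/s, C = (35300·0 + 2200·56.20)/37500 = 3.297 mg/L.
Below outfall 2: Q → 42040 L/s, C = (37500·3.297 + 4540·129.0)/42040 = 16.87 mg/L.

16.9 mg/L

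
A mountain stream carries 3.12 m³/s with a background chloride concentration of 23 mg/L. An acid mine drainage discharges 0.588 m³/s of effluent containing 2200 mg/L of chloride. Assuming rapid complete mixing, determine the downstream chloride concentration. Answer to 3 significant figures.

Mixed concentration C = ΣQC/ΣQ = (3.120·23.00 + 0.5880·2200) / 3.708 = 1365/3.708 = 368.2 mg/L.

368 mg/L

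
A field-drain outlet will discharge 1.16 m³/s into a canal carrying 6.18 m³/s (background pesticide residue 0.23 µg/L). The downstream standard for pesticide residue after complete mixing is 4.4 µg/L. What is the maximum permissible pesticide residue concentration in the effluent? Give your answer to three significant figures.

26.6 µg/L

At the limit, (Qr·Cr + Qe·Cₑ)/(Qr + Qe) = 4.4:
Cₑ = (7.340·4.4 − 6.180·0.2300) / 1.160 = 26.62 µg/L.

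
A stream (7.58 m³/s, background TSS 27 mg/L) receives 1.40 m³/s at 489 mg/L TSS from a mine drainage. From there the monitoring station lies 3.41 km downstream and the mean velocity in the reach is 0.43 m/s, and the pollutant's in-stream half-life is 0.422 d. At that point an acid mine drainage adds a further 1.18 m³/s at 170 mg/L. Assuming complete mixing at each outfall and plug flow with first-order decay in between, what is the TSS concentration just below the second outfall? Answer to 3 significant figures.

Conservation of mass: C = (7.580·27.00 + 1.400·489.0) / 8.980 = 889.3/8.980 = 99.03 mg/L; combined flow 8.980 m³/s.
Travel time t = 3.41·1000 / 0.43 = 7930 s = 2.203 h.
Half-life 0.422 d → k = ln 2 / 0.422 = 1.643 d⁻¹.
After decay, C = 99.03 × e^(−kt) = 99.03 × 0.8601 = 85.17 mg/L.
At the second outfall, C = (8.980·85.17 + 1.180·170.0) / (8.980 + 1.180) = 95.02 mg/L.

95.0 mg/L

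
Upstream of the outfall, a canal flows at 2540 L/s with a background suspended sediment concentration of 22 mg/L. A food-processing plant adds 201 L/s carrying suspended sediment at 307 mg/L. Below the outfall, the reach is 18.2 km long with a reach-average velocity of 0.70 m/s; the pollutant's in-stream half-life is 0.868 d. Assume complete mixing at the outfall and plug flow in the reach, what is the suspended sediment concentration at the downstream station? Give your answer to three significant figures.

Flow-weighted average: C = (2540·22.00 + 201.0·307.0) / 2741 = 117600/2741 = 42.90 mg/L.
Travel time t = 18.2·1000 / 0.70 = 26000 s = 7.222 h.
Half-life 0.868 d → k = ln 2 / 0.868 = 0.7986 d⁻¹.
Applying C = C₀e^(−kt): 42.90 × 0.7864 = 33.74 mg/L.

33.7 mg/L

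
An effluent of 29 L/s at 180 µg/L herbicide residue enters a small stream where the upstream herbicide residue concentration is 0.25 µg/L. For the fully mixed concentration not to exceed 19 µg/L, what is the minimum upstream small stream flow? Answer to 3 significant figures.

249 L/s

Set C_mix = 19: (Q·0.2500 + 29.00·180.0) / (Q + 29.00) = 19
→ Q = 29.00·(180.0 − 19)/(19 − 0.2500) = 249.0 L/s.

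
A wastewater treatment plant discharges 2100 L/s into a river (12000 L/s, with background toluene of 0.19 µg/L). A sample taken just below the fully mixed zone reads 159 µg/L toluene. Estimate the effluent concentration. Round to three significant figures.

1070 µg/L

Mass balance: 12000·0.1900 + 2100·Cₑ = 14100·159.0
→ Cₑ = (14100·159.0 − 12000·0.1900) / 2100 = 1066 µg/L.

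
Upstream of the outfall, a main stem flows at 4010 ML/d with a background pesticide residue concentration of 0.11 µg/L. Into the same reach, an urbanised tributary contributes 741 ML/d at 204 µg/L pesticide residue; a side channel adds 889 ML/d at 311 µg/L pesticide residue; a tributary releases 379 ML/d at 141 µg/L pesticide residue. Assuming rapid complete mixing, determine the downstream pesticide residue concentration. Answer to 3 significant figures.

Mass balance: C = (4010·0.1100 + 741.0·204.0 + 889.0·311.0 + 379.0·141.0) / 6019 = 481500/6019 = 80.00 µg/L.

80.0 µg/L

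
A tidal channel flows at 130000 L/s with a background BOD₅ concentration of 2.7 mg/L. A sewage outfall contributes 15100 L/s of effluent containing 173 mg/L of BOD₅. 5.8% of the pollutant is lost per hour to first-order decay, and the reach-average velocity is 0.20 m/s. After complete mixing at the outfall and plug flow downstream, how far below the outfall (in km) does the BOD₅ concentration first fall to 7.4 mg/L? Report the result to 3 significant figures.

12.2 km

Conservation of mass: C = (130000·2.700 + 15100·173.0) / 145100 = 2963000/145100 = 20.42 mg/L.
5.8%/h lost → k = −ln(1 − 0.058) = 0.05975 h⁻¹.
Set 20.42·exp(−k·t) = 7.4 → t = ln(20.42/7.4)/k = 61160 s = 16.99 h.
Distance = v·t = 0.20·61160 = 12230 m = 12.23 km.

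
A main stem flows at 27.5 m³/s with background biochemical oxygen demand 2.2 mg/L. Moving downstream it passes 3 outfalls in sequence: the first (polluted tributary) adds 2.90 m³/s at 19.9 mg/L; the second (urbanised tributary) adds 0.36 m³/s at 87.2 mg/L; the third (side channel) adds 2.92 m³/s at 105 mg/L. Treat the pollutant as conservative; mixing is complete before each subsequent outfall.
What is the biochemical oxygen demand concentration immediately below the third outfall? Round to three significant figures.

Below outfall 1: Q → 30.40 m³/s, C = (27.50·2.200 + 2.900·19.90)/30.40 = 3.888 mg/L.
Below outfall 2: Q → 30.76 m³/s, C = (30.40·3.888 + 0.3600·87.20)/30.76 = 4.864 mg/L.
Below outfall 3: Q → 33.68 m³/s, C = (30.76·4.864 + 2.920·105.0)/33.68 = 13.55 mg/L.

13.5 mg/L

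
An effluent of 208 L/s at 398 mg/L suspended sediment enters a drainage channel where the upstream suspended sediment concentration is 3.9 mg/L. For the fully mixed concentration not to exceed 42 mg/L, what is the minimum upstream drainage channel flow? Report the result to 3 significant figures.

1940 L/s

Set C_mix = 42: (Q·3.900 + 208.0·398.0) / (Q + 208.0) = 42
→ Q = 208.0·(398.0 − 42)/(42 − 3.900) = 1944 L/s.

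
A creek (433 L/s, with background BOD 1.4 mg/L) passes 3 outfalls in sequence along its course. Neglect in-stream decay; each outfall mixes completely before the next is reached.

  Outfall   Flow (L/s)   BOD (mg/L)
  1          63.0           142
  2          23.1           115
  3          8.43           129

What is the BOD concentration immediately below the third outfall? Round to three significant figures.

Below outfall 1: Q → 496.0 L/s, C = (433.0·1.400 + 63.00·142.0)/496.0 = 19.26 mg/L.
Below outfall 2: Q → 519.1 L/s, C = (496.0·19.26 + 23.10·115.0)/519.1 = 23.52 mg/L.
Below outfall 3: Q → 527.5 L/s, C = (519.1·23.52 + 8.430·129.0)/527.5 = 25.20 mg/L.

25.2 mg/L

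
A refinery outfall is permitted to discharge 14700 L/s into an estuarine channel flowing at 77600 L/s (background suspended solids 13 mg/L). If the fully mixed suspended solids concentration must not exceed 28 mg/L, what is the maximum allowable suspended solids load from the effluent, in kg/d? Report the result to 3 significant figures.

136000 kg/d

Mass balance at the limit: 77600·13.00 + 14700·Cₑ = 92300·28 → Cₑ = 107.2 mg/L.
14700 L/s = 14.70 m³/s. Load = 14.70 m³/s × 107.2 g/m³ × 86 400 s/d = 136100 kg/d.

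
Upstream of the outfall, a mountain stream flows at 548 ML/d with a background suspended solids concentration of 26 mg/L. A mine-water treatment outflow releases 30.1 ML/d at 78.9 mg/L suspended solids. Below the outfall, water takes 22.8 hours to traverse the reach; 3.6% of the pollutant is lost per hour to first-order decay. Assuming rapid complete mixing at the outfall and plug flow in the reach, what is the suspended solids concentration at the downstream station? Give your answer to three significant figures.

12.5 mg/L

Mixed concentration C = ΣQC/ΣQ = (548.0·26.00 + 30.10·78.90) / 578.1 = 16620/578.1 = 28.75 mg/L.
3.6%/h lost → k = −ln(1 − 0.036) = 0.03666 h⁻¹.
Decay over the reach: 28.75·exp(−kt) = 28.75·0.4335 = 12.46 mg/L.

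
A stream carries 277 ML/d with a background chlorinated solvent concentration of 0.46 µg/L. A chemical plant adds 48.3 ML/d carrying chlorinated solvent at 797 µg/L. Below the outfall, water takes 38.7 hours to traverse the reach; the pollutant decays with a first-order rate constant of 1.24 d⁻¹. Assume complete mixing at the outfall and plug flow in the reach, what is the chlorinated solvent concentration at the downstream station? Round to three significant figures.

After mixing, C = (277.0·0.4600 + 48.30·797.0) / 325.3 = 38620/325.3 = 118.7 µg/L.
Applying C = C₀e^(−kt): 118.7 × 0.1354 = 16.08 µg/L.

16.1 µg/L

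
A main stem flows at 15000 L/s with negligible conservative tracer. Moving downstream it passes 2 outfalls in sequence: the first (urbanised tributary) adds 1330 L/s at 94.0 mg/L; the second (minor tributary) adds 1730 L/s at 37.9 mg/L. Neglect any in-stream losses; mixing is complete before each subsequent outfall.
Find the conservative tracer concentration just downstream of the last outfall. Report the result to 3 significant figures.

Outfall 1: combined Q = 16330 L/s; C = (15000·0 + 1330·94.00)/16330 = 7.656 mg/L.
Outfall 2: combined Q = 18060 L/s; C = (16330·7.656 + 1730·37.90)/18060 = 10.55 mg/L.

10.6 mg/L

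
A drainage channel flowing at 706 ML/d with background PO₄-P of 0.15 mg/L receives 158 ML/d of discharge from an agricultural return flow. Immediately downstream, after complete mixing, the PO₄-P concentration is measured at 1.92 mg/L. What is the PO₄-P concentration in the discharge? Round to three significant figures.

9.83 mg/L

Mass balance: 706.0·0.1500 + 158.0·Cₑ = 864.0·1.920
→ Cₑ = (864.0·1.920 − 706.0·0.1500) / 158.0 = 9.829 mg/L.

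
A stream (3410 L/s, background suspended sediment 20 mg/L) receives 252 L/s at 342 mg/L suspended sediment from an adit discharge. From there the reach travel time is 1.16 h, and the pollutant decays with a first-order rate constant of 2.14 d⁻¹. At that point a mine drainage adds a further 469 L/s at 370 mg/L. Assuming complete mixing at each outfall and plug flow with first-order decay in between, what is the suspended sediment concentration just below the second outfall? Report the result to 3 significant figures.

75.7 mg/L

Flow-weighted average: C = (3410·20.00 + 252.0·342.0) / 3662 = 154400/3662 = 42.16 mg/L; combined flow 3662 L/s.
After decay, C = 42.16 × e^(−kt) = 42.16 × 0.9017 = 38.02 mg/L.
Second outfall: C = (3662·38.02 + 469.0·370.0)/4131 = 75.71 mg/L.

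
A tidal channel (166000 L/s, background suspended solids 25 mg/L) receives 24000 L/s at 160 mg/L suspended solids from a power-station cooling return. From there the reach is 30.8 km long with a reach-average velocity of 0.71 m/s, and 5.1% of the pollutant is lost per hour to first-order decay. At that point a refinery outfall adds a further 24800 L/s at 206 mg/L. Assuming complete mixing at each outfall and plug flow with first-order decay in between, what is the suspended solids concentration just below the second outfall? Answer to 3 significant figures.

Conservation of mass: C = (166000·25.00 + 24000·160.0) / 190000 = 7990000/190000 = 42.05 mg/L; combined flow 190000 L/s.
Travel time t = 30.8·1000 / 0.71 = 43380 s = 12.05 h.
5.1%/h lost → k = −ln(1 − 0.051) = 0.05235 h⁻¹.
First-order decay: C = 42.05·exp(−k·t) = 42.05·0.5322 = 22.38 mg/L.
At the second outfall, C = (190000·22.38 + 24800·206.0) / (190000 + 24800) = 43.58 mg/L.

43.6 mg/L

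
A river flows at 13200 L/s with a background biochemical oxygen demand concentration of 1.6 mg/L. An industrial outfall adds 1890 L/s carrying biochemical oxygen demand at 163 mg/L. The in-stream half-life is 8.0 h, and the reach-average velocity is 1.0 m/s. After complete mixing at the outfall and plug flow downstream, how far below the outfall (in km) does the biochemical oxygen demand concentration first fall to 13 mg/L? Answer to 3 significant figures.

After mixing, C = (13200·1.600 + 1890·163.0) / 15090 = 329200/15090 = 21.82 mg/L.
Half-life 8.0 h → k = ln 2 / 8.0 = 0.08664 h⁻¹ = 2.079 d⁻¹.
Set 21.82·exp(−k·t) = 13 → t = ln(21.82/13)/k = 21510 s = 5.975 h.
Distance = v·t = 1.0·21510 = 21510 m = 21.51 km.

21.5 km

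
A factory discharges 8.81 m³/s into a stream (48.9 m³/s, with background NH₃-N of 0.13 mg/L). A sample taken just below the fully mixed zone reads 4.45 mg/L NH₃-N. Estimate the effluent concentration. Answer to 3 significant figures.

28.4 mg/L

Mass balance: 48.90·0.1300 + 8.810·Cₑ = 57.71·4.450
→ Cₑ = (57.71·4.450 − 48.90·0.1300) / 8.810 = 28.43 mg/L.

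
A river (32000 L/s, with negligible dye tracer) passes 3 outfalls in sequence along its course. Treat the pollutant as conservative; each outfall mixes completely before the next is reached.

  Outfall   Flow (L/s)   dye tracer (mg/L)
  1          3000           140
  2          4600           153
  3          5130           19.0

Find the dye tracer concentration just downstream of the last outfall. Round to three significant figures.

27.3 mg/L

After outfall 1: Q = 32000 + 3000 = 35000 L/s; C = (32000·0 + 3000·140.0)/35000 = 12.00 mg/L.
After outfall 2: Q = 35000 + 4600 = 39600 L/s; C = (35000·12.00 + 4600·153.0)/39600 = 28.38 mg/L.
After outfall 3: Q = 39600 + 5130 = 44730 L/s; C = (39600·28.38 + 5130·19.00)/44730 = 27.30 mg/L.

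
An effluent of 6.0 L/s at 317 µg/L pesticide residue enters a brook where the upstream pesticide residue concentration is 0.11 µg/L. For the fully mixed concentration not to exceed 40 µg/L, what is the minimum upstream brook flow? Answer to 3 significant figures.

Set C_mix = 40: (Q·0.1100 + 6.000·317.0) / (Q + 6.000) = 40
→ Q = 6.000·(317.0 − 40)/(40 − 0.1100) = 41.66 L/s.

41.7 L/s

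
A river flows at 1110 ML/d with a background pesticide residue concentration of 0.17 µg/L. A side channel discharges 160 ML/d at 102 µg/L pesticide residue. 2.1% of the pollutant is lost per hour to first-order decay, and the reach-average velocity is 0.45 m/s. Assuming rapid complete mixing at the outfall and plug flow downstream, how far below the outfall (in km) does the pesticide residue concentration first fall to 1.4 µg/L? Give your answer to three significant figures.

170 km

Conservation of mass: C = (1110·0.1700 + 160.0·102.0) / 1270 = 16510/1270 = 13.00 µg/L.
2.1%/h lost → k = −ln(1 − 0.021) = 0.02122 h⁻¹.
Set 13.00·exp(−k·t) = 1.4 → t = ln(13.00/1.4)/k = 378000 s = 105.0 h.
Distance = v·t = 0.45·378000 = 170100 m = 170.1 km.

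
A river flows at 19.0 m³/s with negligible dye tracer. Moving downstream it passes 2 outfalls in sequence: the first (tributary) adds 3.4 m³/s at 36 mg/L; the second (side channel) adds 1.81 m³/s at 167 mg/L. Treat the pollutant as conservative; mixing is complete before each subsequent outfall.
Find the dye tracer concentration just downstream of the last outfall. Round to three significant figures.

17.5 mg/L

Outfall 1: combined Q = 22.40 m³/s; C = (19.00·0 + 3.400·36.00)/22.40 = 5.464 mg/L.
Outfall 2: combined Q = 24.21 m³/s; C = (22.40·5.464 + 1.810·167.0)/24.21 = 17.54 mg/L.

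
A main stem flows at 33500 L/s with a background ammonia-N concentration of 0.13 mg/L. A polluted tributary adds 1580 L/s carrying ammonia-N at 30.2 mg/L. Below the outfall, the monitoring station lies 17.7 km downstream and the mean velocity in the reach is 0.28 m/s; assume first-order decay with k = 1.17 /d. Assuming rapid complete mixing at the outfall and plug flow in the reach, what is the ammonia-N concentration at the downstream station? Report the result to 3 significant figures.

Mixed concentration C = ΣQC/ΣQ = (33500·0.1300 + 1580·30.20) / 35080 = 52070/35080 = 1.484 mg/L.
Travel time t = 17.7·1000 / 0.28 = 63210 s = 17.56 h.
First-order decay: C = 1.484·exp(−k·t) = 1.484·0.4248 = 0.6306 mg/L.

0.631 mg/L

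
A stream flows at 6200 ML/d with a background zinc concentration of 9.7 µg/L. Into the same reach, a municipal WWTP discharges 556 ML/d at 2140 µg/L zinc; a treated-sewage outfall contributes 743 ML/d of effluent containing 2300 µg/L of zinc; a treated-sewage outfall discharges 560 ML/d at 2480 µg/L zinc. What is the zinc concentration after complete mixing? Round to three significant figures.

Mass balance: C = (6200·9.700 + 556.0·2140 + 743.0·2300 + 560.0·2480) / 8059 = 4348000/8059 = 539.5 µg/L.

539 µg/L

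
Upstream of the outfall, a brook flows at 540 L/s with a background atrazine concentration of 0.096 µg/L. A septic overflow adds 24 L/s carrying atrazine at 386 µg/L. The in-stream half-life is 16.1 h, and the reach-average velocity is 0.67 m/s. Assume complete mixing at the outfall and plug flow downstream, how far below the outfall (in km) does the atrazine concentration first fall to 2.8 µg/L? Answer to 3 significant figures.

Mixed concentration C = ΣQC/ΣQ = (540.0·0.09600 + 24.00·386.0) / 564.0 = 9316/564.0 = 16.52 µg/L.
Half-life 16.1 h → k = ln 2 / 16.1 = 0.04305 h⁻¹ = 1.033 d⁻¹.
Set 16.52·exp(−k·t) = 2.8 → t = ln(16.52/2.8)/k = 148400 s = 41.22 h.
Distance = v·t = 0.67·148400 = 99430 m = 99.43 km.

99.4 km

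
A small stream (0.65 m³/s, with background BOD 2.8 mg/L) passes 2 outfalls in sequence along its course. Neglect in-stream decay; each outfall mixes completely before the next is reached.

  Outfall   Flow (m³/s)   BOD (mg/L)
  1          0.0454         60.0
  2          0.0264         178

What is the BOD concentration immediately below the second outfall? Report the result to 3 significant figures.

Below outfall 1: Q → 0.6954 m³/s, C = (0.6500·2.800 + 0.04540·60.00)/0.6954 = 6.534 mg/L.
Below outfall 2: Q → 0.7218 m³/s, C = (0.6954·6.534 + 0.02640·178.0)/0.7218 = 12.81 mg/L.

12.8 mg/L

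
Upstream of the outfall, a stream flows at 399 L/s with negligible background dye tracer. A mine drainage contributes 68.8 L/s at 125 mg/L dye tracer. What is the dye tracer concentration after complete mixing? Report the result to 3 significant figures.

18.4 mg/L

Mass balance: C = (399.0·0 + 68.80·125.0) / 467.8 = 8600/467.8 = 18.38 mg/L.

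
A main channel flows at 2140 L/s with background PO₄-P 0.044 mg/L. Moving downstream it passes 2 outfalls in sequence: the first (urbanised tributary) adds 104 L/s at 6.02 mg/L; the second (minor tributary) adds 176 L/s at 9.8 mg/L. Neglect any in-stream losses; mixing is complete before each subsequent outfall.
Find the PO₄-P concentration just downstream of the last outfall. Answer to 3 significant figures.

1.01 mg/L

After outfall 1: Q = 2140 + 104.0 = 2244 L/s; C = (2140·0.04400 + 104.0·6.020)/2244 = 0.3210 mg/L.
After outfall 2: Q = 2244 + 176.0 = 2420 L/s; C = (2244·0.3210 + 176.0·9.800)/2420 = 1.010 mg/L.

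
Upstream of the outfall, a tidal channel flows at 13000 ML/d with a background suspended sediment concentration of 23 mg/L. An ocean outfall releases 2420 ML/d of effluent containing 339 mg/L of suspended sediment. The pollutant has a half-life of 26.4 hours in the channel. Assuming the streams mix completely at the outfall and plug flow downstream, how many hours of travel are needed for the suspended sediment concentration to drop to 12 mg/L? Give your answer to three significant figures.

Mixed concentration C = ΣQC/ΣQ = (13000·23.00 + 2420·339.0) / 15420 = 1119000/15420 = 72.59 mg/L.
Half-life 26.4 h → k = ln 2 / 26.4 = 0.02626 h⁻¹ = 0.6301 d⁻¹.
72.59·exp(−k·t) = 12 → t = ln(72.59/12)/k = 246800 s = 68.56 h.

68.6 h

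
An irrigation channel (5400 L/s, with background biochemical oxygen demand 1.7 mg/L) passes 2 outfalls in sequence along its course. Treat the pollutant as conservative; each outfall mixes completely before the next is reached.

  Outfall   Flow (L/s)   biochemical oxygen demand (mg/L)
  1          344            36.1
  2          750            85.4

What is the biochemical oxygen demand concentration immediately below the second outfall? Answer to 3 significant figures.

Below outfall 1: Q → 5744 L/s, C = (5400·1.700 + 344.0·36.10)/5744 = 3.760 mg/L.
Below outfall 2: Q → 6494 L/s, C = (5744·3.760 + 750.0·85.40)/6494 = 13.19 mg/L.

13.2 mg/L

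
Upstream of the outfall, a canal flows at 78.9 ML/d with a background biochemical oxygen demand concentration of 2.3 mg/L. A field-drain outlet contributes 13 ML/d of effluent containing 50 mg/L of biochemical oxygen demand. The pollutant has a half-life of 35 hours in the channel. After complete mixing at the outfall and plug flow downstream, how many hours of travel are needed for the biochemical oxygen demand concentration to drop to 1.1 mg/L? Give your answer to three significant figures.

106 h

Conservation of mass: C = (78.90·2.300 + 13.00·50.00) / 91.90 = 831.5/91.90 = 9.048 mg/L.
Half-life 35 h → k = ln 2 / 35 = 0.01980 h⁻¹ = 0.4753 d⁻¹.
9.048·exp(−k·t) = 1.1 → t = ln(9.048/1.1)/k = 383000 s = 106.4 h.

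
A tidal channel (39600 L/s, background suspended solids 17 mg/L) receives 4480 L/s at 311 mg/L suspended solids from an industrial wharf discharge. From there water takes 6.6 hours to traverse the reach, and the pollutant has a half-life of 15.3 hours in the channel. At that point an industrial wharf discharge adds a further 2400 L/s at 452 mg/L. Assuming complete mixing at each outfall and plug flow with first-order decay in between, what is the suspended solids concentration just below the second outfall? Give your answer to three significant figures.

Mass balance: C = (39600·17.00 + 4480·311.0) / 44080 = 2066000/44080 = 46.88 mg/L; combined flow 44080 L/s.
Half-life 15.3 h → k = ln 2 / 15.3 = 0.04530 h⁻¹ = 1.087 d⁻¹.
Decay over the reach: 46.88·exp(−kt) = 46.88·0.7416 = 34.76 mg/L.
Second outfall: C = (44080·34.76 + 2400·452.0)/46480 = 56.31 mg/L.

56.3 mg/L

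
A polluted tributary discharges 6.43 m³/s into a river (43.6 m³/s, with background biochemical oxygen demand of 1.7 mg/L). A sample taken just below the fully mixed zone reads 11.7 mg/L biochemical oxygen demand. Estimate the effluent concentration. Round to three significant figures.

Mass balance: 43.60·1.700 + 6.430·Cₑ = 50.03·11.70
→ Cₑ = (50.03·11.70 − 43.60·1.700) / 6.430 = 79.51 mg/L.

79.5 mg/L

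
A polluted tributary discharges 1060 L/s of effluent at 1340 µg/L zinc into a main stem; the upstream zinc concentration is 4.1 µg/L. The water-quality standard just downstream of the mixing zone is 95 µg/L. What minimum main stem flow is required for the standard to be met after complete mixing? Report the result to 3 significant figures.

Set C_mix = 95: (Q·4.100 + 1060·1340) / (Q + 1060) = 95
→ Q = 1060·(1340 − 95)/(95 − 4.100) = 14520 L/s.

14500 L/s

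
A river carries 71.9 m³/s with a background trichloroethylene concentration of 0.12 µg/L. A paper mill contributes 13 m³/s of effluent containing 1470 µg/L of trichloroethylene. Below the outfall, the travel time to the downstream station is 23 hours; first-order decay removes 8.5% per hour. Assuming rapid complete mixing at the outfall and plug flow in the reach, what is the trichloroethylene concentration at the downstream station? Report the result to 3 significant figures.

Mixed concentration C = ΣQC/ΣQ = (71.90·0.1200 + 13.00·1470) / 84.90 = 19120/84.90 = 225.2 µg/L.
8.5%/h lost → k = −ln(1 − 0.085) = 0.08883 h⁻¹.
First-order decay: C = 225.2·exp(−k·t) = 225.2·0.1296 = 29.19 µg/L.

29.2 µg/L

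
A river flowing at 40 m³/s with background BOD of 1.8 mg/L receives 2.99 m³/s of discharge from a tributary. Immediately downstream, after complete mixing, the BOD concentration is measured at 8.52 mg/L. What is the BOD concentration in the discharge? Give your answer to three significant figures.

Mass balance: 40.00·1.800 + 2.990·Cₑ = 42.99·8.520
→ Cₑ = (42.99·8.520 − 40.00·1.800) / 2.990 = 98.42 mg/L.

98.4 mg/L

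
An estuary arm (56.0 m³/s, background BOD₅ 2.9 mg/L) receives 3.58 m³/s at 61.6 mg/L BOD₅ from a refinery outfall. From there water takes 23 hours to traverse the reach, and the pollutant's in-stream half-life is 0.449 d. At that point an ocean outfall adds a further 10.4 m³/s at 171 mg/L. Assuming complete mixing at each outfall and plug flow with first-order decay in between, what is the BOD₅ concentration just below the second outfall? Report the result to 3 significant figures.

26.7 mg/L

After mixing, C = (56.00·2.900 + 3.580·61.60) / 59.58 = 382.9/59.58 = 6.427 mg/L; combined flow 59.58 m³/s.
Half-life 0.449 d → k = ln 2 / 0.449 = 1.544 d⁻¹.
After decay, C = 6.427 × e^(−kt) = 6.427 × 0.2278 = 1.464 mg/L.
At the second outfall, C = (59.58·1.464 + 10.40·171.0) / (59.58 + 10.40) = 26.66 mg/L.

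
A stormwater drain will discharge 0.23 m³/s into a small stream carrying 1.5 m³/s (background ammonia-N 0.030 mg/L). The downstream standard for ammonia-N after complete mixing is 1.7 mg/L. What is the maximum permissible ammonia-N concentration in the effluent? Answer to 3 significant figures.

12.6 mg/L

At the limit, (Qr·Cr + Qe·Cₑ)/(Qr + Qe) = 1.7:
Cₑ = (1.730·1.7 − 1.500·0.03000) / 0.2300 = 12.59 mg/L.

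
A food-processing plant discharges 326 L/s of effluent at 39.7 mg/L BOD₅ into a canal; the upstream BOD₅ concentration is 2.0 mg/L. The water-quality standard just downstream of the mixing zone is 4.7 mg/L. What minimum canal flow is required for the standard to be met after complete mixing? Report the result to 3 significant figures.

Set C_mix = 4.7: (Q·2.000 + 326.0·39.70) / (Q + 326.0) = 4.7
→ Q = 326.0·(39.70 − 4.7)/(4.7 − 2.000) = 4226 L/s.

4230 L/s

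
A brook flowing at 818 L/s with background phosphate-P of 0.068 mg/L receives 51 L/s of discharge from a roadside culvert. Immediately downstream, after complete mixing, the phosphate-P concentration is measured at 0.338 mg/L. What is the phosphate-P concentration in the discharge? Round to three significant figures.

4.67 mg/L

Mass balance: 818.0·0.06800 + 51.00·Cₑ = 869.0·0.3380
→ Cₑ = (869.0·0.3380 − 818.0·0.06800) / 51.00 = 4.669 mg/L.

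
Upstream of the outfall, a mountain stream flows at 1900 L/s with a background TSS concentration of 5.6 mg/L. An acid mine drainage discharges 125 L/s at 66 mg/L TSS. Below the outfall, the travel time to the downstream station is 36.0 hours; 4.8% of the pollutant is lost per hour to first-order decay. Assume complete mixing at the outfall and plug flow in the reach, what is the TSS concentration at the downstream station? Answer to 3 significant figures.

Mass balance: C = (1900·5.600 + 125.0·66.00) / 2025 = 18890/2025 = 9.328 mg/L.
4.8%/h lost → k = −ln(1 − 0.048) = 0.04919 h⁻¹.
Decay over the reach: 9.328·exp(−kt) = 9.328·0.1702 = 1.588 mg/L.

1.59 mg/L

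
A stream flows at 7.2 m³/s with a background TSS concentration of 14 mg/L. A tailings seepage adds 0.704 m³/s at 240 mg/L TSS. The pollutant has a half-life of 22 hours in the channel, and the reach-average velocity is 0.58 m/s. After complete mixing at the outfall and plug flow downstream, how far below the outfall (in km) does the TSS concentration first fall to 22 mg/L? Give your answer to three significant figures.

Flow-weighted average: C = (7.200·14.00 + 0.7040·240.0) / 7.904 = 269.8/7.904 = 34.13 mg/L.
Half-life 22 h → k = ln 2 / 22 = 0.03151 h⁻¹ = 0.7562 d⁻¹.
Set 34.13·exp(−k·t) = 22 → t = ln(34.13/22)/k = 50170 s = 13.94 h.
Distance = v·t = 0.58·50170 = 29100 m = 29.10 km.

29.1 km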